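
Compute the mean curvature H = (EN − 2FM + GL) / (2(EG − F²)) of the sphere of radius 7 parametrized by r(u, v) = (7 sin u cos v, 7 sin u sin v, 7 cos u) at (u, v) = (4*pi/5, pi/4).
H = -1/7

With E = 49, F = 0, G = 49*sin(u)^2, L = -7*sin(u)/Abs(sin(u)), M = 0, N = -7*sin(u)^3/Abs(sin(u)), assemble
  H = (EN − 2FM + GL) / (2(EG − F²)) = -sin(u)/(7*Abs(sin(u))).
At (u, v) = (4*pi/5, pi/4): H = -1/7.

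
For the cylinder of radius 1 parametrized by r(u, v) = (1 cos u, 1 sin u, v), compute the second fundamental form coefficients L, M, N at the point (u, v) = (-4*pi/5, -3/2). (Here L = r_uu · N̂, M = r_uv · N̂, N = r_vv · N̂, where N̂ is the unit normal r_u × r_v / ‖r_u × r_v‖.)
L = -1;  M = 0;  N = 0

Compute the unit normal N̂(u, v) = (cos(u), sin(u), 0), and the second partials r_uu, r_uv, r_vv. Take dot products:
  L(u, v) = r_uu · N̂ = -1,
  M(u, v) = r_uv · N̂ = 0,
  N(u, v) = r_vv · N̂ = 0.
Evaluating at (u, v) = (-4*pi/5, -3/2):
  L = -1, M = 0, N = 0.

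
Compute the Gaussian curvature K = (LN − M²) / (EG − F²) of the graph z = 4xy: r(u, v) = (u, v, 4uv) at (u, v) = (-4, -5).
K = -16/431649

Coefficients of the first fundamental form: E = 16*v^2 + 1, F = 16*u*v, G = 16*u^2 + 1.
Coefficients of the second fundamental form: L = 0, M = 4/sqrt(16*u^2 + 16*v^2 + 1), N = 0.
Assemble K = (LN − M²)/(EG − F²) = -16/(256*u^4 + 512*u^2*v^2 + 32*u^2 + 256*v^4 + 32*v^2 + 1). At (u, v) = (-4, -5): K = -16/431649.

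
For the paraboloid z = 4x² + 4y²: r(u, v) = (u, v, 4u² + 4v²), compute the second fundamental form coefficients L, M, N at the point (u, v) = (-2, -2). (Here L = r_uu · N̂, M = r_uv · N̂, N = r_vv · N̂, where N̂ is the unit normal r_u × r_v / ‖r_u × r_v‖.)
L = 8*sqrt(57)/171;  M = 0;  N = 8*sqrt(57)/171

Compute the unit normal N̂(u, v) = (-8*u/sqrt(64*u^2 + 64*v^2 + 1), -8*v/sqrt(64*u^2 + 64*v^2 + 1), 1/sqrt(64*u^2 + 64*v^2 + 1)), and the second partials r_uu, r_uv, r_vv. Take dot products:
  L(u, v) = r_uu · N̂ = 8/sqrt(64*u^2 + 64*v^2 + 1),
  M(u, v) = r_uv · N̂ = 0,
  N(u, v) = r_vv · N̂ = 8/sqrt(64*u^2 + 64*v^2 + 1).
Evaluating at (u, v) = (-2, -2):
  L = 8*sqrt(57)/171, M = 0, N = 8*sqrt(57)/171.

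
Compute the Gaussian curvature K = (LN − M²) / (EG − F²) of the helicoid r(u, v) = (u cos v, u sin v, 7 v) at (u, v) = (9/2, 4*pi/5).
K = -784/76729

Coefficients of the first fundamental form: E = 1, F = 0, G = u^2 + 49.
Coefficients of the second fundamental form: L = 0, M = -7/sqrt(u^2 + 49), N = 0.
Assemble K = (LN − M²)/(EG − F²) = -49/(u^2 + 49)^2. At (u, v) = (9/2, 4*pi/5): K = -784/76729.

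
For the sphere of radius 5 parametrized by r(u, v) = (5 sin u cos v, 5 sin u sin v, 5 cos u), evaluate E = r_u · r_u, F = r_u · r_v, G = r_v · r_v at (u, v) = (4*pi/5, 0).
E = 25;  F = 0;  G = 125/8 - 25*sqrt(5)/8

Partials: r_u = (5*cos(u)*cos(v), 5*sin(v)*cos(u), -5*sin(u)), r_v = (-5*sin(u)*sin(v), 5*sin(u)*cos(v), 0). As functions of (u, v):
  E = r_u · r_u = 25,
  F = r_u · r_v = 0,
  G = r_v · r_v = 25*sin(u)^2.
Evaluating at (u, v) = (4*pi/5, 0): E = 25, F = 0, G = 125/8 - 25*sqrt(5)/8.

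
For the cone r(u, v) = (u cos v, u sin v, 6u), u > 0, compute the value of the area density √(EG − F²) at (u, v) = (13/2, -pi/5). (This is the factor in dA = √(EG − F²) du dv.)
√(EG − F²)|_{(13/2, -pi/5)} = 13*sqrt(37)/2

E = 37, F = 0, G = u^2, so EG − F² = 37*u^2. Taking the positive square root: √(EG − F²) = sqrt(37)*Abs(u). At (u, v) = (13/2, -pi/5): 13*sqrt(37)/2.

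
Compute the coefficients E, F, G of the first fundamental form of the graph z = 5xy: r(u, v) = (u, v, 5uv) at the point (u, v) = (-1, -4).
E = 401;  F = 100;  G = 26

Partials: r_u = (1, 0, 5*v), r_v = (0, 1, 5*u). As functions of (u, v):
  E = r_u · r_u = 25*v^2 + 1,
  F = r_u · r_v = 25*u*v,
  G = r_v · r_v = 25*u^2 + 1.
Evaluating at (u, v) = (-1, -4): E = 401, F = 100, G = 26.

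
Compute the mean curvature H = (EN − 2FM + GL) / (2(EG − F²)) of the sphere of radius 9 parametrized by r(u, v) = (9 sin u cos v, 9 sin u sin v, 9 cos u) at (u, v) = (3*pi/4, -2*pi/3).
H = -1/9

With E = 81, F = 0, G = 81*sin(u)^2, L = -9*sin(u)/Abs(sin(u)), M = 0, N = -9*sin(u)^3/Abs(sin(u)), assemble
  H = (EN − 2FM + GL) / (2(EG − F²)) = -sin(u)/(9*Abs(sin(u))).
At (u, v) = (3*pi/4, -2*pi/3): H = -1/9.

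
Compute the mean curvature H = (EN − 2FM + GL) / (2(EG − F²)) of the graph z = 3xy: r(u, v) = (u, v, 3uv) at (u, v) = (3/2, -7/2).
H = 567*sqrt(526)/138338

With E = 9*v^2 + 1, F = 9*u*v, G = 9*u^2 + 1, L = 0, M = 3/sqrt(9*u^2 + 9*v^2 + 1), N = 0, assemble
  H = (EN − 2FM + GL) / (2(EG − F²)) = -27*u*v/(9*u^2 + 9*v^2 + 1)^(3/2).
At (u, v) = (3/2, -7/2): H = 567*sqrt(526)/138338.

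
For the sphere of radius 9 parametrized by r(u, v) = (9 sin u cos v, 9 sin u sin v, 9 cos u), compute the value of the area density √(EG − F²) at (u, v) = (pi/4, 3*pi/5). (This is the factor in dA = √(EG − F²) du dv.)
√(EG − F²)|_{(pi/4, 3*pi/5)} = 81*sqrt(2)/2

E = 81, F = 0, G = 81*sin(u)^2, so EG − F² = 6561*sin(u)^2. Taking the positive square root: √(EG − F²) = 81*Abs(sin(u)). At (u, v) = (pi/4, 3*pi/5): 81*sqrt(2)/2.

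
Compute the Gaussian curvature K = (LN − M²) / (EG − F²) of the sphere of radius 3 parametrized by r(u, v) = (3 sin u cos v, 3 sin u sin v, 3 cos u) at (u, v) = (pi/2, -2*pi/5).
K = 1/9

Coefficients of the first fundamental form: E = 9, F = 0, G = 9*sin(u)^2.
Coefficients of the second fundamental form: L = -3*sin(u)/Abs(sin(u)), M = 0, N = -3*sin(u)^3/Abs(sin(u)).
Assemble K = (LN − M²)/(EG − F²) = 1/9. At (u, v) = (pi/2, -2*pi/5): K = 1/9.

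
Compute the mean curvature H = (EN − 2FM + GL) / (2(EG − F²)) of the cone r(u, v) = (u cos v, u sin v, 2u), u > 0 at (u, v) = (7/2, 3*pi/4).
H = 2*sqrt(5)/35

With E = 5, F = 0, G = u^2, L = 0, M = 0, N = 2*sqrt(5)*u^2/(5*Abs(u)), assemble
  H = (EN − 2FM + GL) / (2(EG − F²)) = sqrt(5)/(5*Abs(u)).
At (u, v) = (7/2, 3*pi/4): H = 2*sqrt(5)/35.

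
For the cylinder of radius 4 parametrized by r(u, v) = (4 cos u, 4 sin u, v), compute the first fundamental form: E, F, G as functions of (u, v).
E = 16;  F = 0;  G = 1

Compute partials: r_u = (-4*sin(u), 4*cos(u), 0), r_v = (0, 0, 1). Then
  E = r_u · r_u = 16,
  F = r_u · r_v = 0,
  G = r_v · r_v = 1.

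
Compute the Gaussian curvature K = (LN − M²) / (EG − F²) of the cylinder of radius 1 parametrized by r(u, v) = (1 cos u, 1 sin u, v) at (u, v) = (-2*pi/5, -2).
K = 0

Coefficients of the first fundamental form: E = 1, F = 0, G = 1.
Coefficients of the second fundamental form: L = -1, M = 0, N = 0.
Assemble K = (LN − M²)/(EG − F²) = 0. At (u, v) = (-2*pi/5, -2): K = 0.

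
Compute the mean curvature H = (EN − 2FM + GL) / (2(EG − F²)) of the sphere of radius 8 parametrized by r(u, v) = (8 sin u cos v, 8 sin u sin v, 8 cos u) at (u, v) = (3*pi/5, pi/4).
H = -1/8

With E = 64, F = 0, G = 64*sin(u)^2, L = -8*sin(u)/Abs(sin(u)), M = 0, N = -8*sin(u)^3/Abs(sin(u)), assemble
  H = (EN − 2FM + GL) / (2(EG − F²)) = -sin(u)/(8*Abs(sin(u))).
At (u, v) = (3*pi/5, pi/4): H = -1/8.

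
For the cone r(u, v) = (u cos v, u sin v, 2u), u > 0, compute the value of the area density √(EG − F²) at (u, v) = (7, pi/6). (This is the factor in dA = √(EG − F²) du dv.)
√(EG − F²)|_{(7, pi/6)} = 7*sqrt(5)

E = 5, F = 0, G = u^2, so EG − F² = 5*u^2. Taking the positive square root: √(EG − F²) = sqrt(5)*Abs(u). At (u, v) = (7, pi/6): 7*sqrt(5).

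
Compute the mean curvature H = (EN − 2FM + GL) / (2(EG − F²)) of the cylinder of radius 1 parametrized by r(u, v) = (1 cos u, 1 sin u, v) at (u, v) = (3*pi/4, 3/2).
H = -1/2

With E = 1, F = 0, G = 1, L = -1, M = 0, N = 0, assemble
  H = (EN − 2FM + GL) / (2(EG − F²)) = -1/2.
At (u, v) = (3*pi/4, 3/2): H = -1/2.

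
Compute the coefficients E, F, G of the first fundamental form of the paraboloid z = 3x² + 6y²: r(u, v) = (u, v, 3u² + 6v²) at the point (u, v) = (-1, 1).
E = 37;  F = -72;  G = 145

Partials: r_u = (1, 0, 6*u), r_v = (0, 1, 12*v). As functions of (u, v):
  E = r_u · r_u = 36*u^2 + 1,
  F = r_u · r_v = 72*u*v,
  G = r_v · r_v = 144*v^2 + 1.
Evaluating at (u, v) = (-1, 1): E = 37, F = -72, G = 145.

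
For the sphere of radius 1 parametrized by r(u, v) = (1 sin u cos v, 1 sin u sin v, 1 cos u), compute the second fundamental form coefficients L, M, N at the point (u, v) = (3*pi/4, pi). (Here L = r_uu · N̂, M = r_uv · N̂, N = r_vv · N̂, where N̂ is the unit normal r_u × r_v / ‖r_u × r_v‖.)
L = -1;  M = 0;  N = -1/2

Compute the unit normal N̂(u, v) = (sin(u)^2*cos(v)/Abs(sin(u)), sin(u)^2*sin(v)/Abs(sin(u)), sin(2*u)/(2*Abs(sin(u)))), and the second partials r_uu, r_uv, r_vv. Take dot products:
  L(u, v) = r_uu · N̂ = -sin(u)/Abs(sin(u)),
  M(u, v) = r_uv · N̂ = 0,
  N(u, v) = r_vv · N̂ = -sin(u)^3/Abs(sin(u)).
Evaluating at (u, v) = (3*pi/4, pi):
  L = -1, M = 0, N = -1/2.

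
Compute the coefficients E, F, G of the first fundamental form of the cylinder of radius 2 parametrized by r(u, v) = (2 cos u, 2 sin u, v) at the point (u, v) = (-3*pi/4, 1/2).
E = 4;  F = 0;  G = 1

Partials: r_u = (-2*sin(u), 2*cos(u), 0), r_v = (0, 0, 1). As functions of (u, v):
  E = r_u · r_u = 4,
  F = r_u · r_v = 0,
  G = r_v · r_v = 1.
Evaluating at (u, v) = (-3*pi/4, 1/2): E = 4, F = 0, G = 1.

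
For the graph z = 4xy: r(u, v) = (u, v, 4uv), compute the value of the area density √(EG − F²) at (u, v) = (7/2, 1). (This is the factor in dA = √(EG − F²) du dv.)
√(EG − F²)|_{(7/2, 1)} = sqrt(213)

E = 16*v^2 + 1, F = 16*u*v, G = 16*u^2 + 1, so EG − F² = 16*u^2 + 16*v^2 + 1. Taking the positive square root: √(EG − F²) = sqrt(16*u^2 + 16*v^2 + 1). At (u, v) = (7/2, 1): sqrt(213).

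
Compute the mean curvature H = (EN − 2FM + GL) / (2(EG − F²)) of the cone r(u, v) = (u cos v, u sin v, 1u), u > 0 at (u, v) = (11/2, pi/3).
H = sqrt(2)/22

With E = 2, F = 0, G = u^2, L = 0, M = 0, N = sqrt(2)*u^2/(2*Abs(u)), assemble
  H = (EN − 2FM + GL) / (2(EG − F²)) = sqrt(2)/(4*Abs(u)).
At (u, v) = (11/2, pi/3): H = sqrt(2)/22.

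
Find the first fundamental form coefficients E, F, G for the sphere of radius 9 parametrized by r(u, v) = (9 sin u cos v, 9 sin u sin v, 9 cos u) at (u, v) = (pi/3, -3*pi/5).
E = 81;  F = 0;  G = 243/4

Partials: r_u = (9*cos(u)*cos(v), 9*sin(v)*cos(u), -9*sin(u)), r_v = (-9*sin(u)*sin(v), 9*sin(u)*cos(v), 0). As functions of (u, v):
  E = r_u · r_u = 81,
  F = r_u · r_v = 0,
  G = r_v · r_v = 81*sin(u)^2.
Evaluating at (u, v) = (pi/3, -3*pi/5): E = 81, F = 0, G = 243/4.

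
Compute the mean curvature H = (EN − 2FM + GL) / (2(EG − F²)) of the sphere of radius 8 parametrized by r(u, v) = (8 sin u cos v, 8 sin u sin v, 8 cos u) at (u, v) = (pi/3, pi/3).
H = -1/8

With E = 64, F = 0, G = 64*sin(u)^2, L = -8*sin(u)/Abs(sin(u)), M = 0, N = -8*sin(u)^3/Abs(sin(u)), assemble
  H = (EN − 2FM + GL) / (2(EG − F²)) = -sin(u)/(8*Abs(sin(u))).
At (u, v) = (pi/3, pi/3): H = -1/8.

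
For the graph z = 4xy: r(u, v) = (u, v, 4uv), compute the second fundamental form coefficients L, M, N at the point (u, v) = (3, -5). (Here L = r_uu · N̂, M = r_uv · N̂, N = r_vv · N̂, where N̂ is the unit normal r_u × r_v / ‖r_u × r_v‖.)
L = 0;  M = 4*sqrt(545)/545;  N = 0

Compute the unit normal N̂(u, v) = (-4*v/sqrt(16*u^2 + 16*v^2 + 1), -4*u/sqrt(16*u^2 + 16*v^2 + 1), 1/sqrt(16*u^2 + 16*v^2 + 1)), and the second partials r_uu, r_uv, r_vv. Take dot products:
  L(u, v) = r_uu · N̂ = 0,
  M(u, v) = r_uv · N̂ = 4/sqrt(16*u^2 + 16*v^2 + 1),
  N(u, v) = r_vv · N̂ = 0.
Evaluating at (u, v) = (3, -5):
  L = 0, M = 4*sqrt(545)/545, N = 0.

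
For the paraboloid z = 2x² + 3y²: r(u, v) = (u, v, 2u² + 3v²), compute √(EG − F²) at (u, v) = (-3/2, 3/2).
√(EG − F²)|_{(-3/2, 3/2)} = sqrt(118)

E = 16*u^2 + 1, F = 24*u*v, G = 36*v^2 + 1; EG − F² = 16*u^2 + 36*v^2 + 1; √(EG − F²) = sqrt(16*u^2 + 36*v^2 + 1). At the given point: sqrt(118).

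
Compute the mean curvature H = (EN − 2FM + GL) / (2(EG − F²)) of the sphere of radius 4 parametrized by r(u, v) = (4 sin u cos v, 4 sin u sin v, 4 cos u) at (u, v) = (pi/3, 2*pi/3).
H = -1/4

With E = 16, F = 0, G = 16*sin(u)^2, L = -4*sin(u)/Abs(sin(u)), M = 0, N = -4*sin(u)^3/Abs(sin(u)), assemble
  H = (EN − 2FM + GL) / (2(EG − F²)) = -sin(u)/(4*Abs(sin(u))).
At (u, v) = (pi/3, 2*pi/3): H = -1/4.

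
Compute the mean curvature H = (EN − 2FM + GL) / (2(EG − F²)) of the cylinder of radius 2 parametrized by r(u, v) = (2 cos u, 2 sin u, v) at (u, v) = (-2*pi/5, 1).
H = -1/4

With E = 4, F = 0, G = 1, L = -2, M = 0, N = 0, assemble
  H = (EN − 2FM + GL) / (2(EG − F²)) = -1/4.
At (u, v) = (-2*pi/5, 1): H = -1/4.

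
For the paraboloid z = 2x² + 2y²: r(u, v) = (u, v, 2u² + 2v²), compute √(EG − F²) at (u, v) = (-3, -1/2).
√(EG − F²)|_{(-3, -1/2)} = sqrt(149)

E = 16*u^2 + 1, F = 16*u*v, G = 16*v^2 + 1; EG − F² = 16*u^2 + 16*v^2 + 1; √(EG − F²) = sqrt(16*u^2 + 16*v^2 + 1). At the given point: sqrt(149).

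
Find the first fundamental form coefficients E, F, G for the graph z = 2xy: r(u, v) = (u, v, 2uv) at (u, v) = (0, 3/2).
E = 10;  F = 0;  G = 1

Partials: r_u = (1, 0, 2*v), r_v = (0, 1, 2*u). As functions of (u, v):
  E = r_u · r_u = 4*v^2 + 1,
  F = r_u · r_v = 4*u*v,
  G = r_v · r_v = 4*u^2 + 1.
Evaluating at (u, v) = (0, 3/2): E = 10, F = 0, G = 1.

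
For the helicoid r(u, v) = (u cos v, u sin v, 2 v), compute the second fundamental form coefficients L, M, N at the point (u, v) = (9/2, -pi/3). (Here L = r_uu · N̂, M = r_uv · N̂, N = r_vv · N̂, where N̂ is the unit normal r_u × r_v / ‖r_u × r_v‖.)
L = 0;  M = -4*sqrt(97)/97;  N = 0

Compute the unit normal N̂(u, v) = (2*sin(v)/sqrt(u^2 + 4), -2*cos(v)/sqrt(u^2 + 4), u/sqrt(u^2 + 4)), and the second partials r_uu, r_uv, r_vv. Take dot products:
  L(u, v) = r_uu · N̂ = 0,
  M(u, v) = r_uv · N̂ = -2/sqrt(u^2 + 4),
  N(u, v) = r_vv · N̂ = 0.
Evaluating at (u, v) = (9/2, -pi/3):
  L = 0, M = -4*sqrt(97)/97, N = 0.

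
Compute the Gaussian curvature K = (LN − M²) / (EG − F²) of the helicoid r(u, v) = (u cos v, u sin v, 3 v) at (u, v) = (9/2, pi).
K = -16/1521

Coefficients of the first fundamental form: E = 1, F = 0, G = u^2 + 9.
Coefficients of the second fundamental form: L = 0, M = -3/sqrt(u^2 + 9), N = 0.
Assemble K = (LN − M²)/(EG − F²) = -9/(u^2 + 9)^2. At (u, v) = (9/2, pi): K = -16/1521.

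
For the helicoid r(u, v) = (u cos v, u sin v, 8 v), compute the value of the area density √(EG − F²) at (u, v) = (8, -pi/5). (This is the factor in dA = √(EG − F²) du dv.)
√(EG − F²)|_{(8, -pi/5)} = 8*sqrt(2)

E = 1, F = 0, G = u^2 + 64, so EG − F² = u^2 + 64. Taking the positive square root: √(EG − F²) = sqrt(u^2 + 64). At (u, v) = (8, -pi/5): 8*sqrt(2).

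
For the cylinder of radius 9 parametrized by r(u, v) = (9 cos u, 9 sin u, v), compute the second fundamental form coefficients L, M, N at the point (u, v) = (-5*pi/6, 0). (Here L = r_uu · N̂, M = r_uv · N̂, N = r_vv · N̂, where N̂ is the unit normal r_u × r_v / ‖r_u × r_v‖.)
L = -9;  M = 0;  N = 0

Compute the unit normal N̂(u, v) = (cos(u), sin(u), 0), and the second partials r_uu, r_uv, r_vv. Take dot products:
  L(u, v) = r_uu · N̂ = -9,
  M(u, v) = r_uv · N̂ = 0,
  N(u, v) = r_vv · N̂ = 0.
Evaluating at (u, v) = (-5*pi/6, 0):
  L = -9, M = 0, N = 0.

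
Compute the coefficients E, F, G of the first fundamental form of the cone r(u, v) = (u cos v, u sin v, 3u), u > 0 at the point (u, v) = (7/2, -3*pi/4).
E = 10;  F = 0;  G = 49/4

Partials: r_u = (cos(v), sin(v), 3), r_v = (-u*sin(v), u*cos(v), 0). As functions of (u, v):
  E = r_u · r_u = 10,
  F = r_u · r_v = 0,
  G = r_v · r_v = u^2.
Evaluating at (u, v) = (7/2, -3*pi/4): E = 10, F = 0, G = 49/4.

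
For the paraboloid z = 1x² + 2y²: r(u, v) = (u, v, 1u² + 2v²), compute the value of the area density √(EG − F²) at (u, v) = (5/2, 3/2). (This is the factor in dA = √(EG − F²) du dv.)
√(EG − F²)|_{(5/2, 3/2)} = sqrt(62)

E = 4*u^2 + 1, F = 8*u*v, G = 16*v^2 + 1, so EG − F² = 4*u^2 + 16*v^2 + 1. Taking the positive square root: √(EG − F²) = sqrt(4*u^2 + 16*v^2 + 1). At (u, v) = (5/2, 3/2): sqrt(62).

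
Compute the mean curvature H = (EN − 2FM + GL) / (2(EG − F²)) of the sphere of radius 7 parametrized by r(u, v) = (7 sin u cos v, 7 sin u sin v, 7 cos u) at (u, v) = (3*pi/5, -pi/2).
H = -1/7

With E = 49, F = 0, G = 49*sin(u)^2, L = -7*sin(u)/Abs(sin(u)), M = 0, N = -7*sin(u)^3/Abs(sin(u)), assemble
  H = (EN − 2FM + GL) / (2(EG − F²)) = -sin(u)/(7*Abs(sin(u))).
At (u, v) = (3*pi/5, -pi/2): H = -1/7.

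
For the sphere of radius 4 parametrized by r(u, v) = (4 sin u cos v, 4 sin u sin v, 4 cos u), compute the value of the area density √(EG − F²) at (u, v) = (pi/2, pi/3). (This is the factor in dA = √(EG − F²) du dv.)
√(EG − F²)|_{(pi/2, pi/3)} = 16

E = 16, F = 0, G = 16*sin(u)^2, so EG − F² = 256*sin(u)^2. Taking the positive square root: √(EG − F²) = 16*Abs(sin(u)). At (u, v) = (pi/2, pi/3): 16.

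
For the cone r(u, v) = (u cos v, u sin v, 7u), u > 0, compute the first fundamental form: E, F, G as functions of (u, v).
E = 50;  F = 0;  G = u^2

Compute partials: r_u = (cos(v), sin(v), 7), r_v = (-u*sin(v), u*cos(v), 0). Then
  E = r_u · r_u = 50,
  F = r_u · r_v = 0,
  G = r_v · r_v = u^2.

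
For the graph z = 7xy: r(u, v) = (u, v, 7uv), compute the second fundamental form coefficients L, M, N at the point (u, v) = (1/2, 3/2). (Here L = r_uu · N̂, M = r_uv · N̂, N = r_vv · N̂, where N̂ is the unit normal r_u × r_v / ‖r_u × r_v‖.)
L = 0;  M = 7*sqrt(494)/247;  N = 0

Compute the unit normal N̂(u, v) = (-7*v/sqrt(49*u^2 + 49*v^2 + 1), -7*u/sqrt(49*u^2 + 49*v^2 + 1), 1/sqrt(49*u^2 + 49*v^2 + 1)), and the second partials r_uu, r_uv, r_vv. Take dot products:
  L(u, v) = r_uu · N̂ = 0,
  M(u, v) = r_uv · N̂ = 7/sqrt(49*u^2 + 49*v^2 + 1),
  N(u, v) = r_vv · N̂ = 0.
Evaluating at (u, v) = (1/2, 3/2):
  L = 0, M = 7*sqrt(494)/247, N = 0.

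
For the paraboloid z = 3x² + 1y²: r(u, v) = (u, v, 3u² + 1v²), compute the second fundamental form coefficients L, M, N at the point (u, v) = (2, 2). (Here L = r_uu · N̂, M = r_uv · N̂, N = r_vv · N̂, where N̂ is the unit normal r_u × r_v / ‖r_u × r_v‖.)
L = 6*sqrt(161)/161;  M = 0;  N = 2*sqrt(161)/161

Compute the unit normal N̂(u, v) = (-6*u/sqrt(36*u^2 + 4*v^2 + 1), -2*v/sqrt(36*u^2 + 4*v^2 + 1), 1/sqrt(36*u^2 + 4*v^2 + 1)), and the second partials r_uu, r_uv, r_vv. Take dot products:
  L(u, v) = r_uu · N̂ = 6/sqrt(36*u^2 + 4*v^2 + 1),
  M(u, v) = r_uv · N̂ = 0,
  N(u, v) = r_vv · N̂ = 2/sqrt(36*u^2 + 4*v^2 + 1).
Evaluating at (u, v) = (2, 2):
  L = 6*sqrt(161)/161, M = 0, N = 2*sqrt(161)/161.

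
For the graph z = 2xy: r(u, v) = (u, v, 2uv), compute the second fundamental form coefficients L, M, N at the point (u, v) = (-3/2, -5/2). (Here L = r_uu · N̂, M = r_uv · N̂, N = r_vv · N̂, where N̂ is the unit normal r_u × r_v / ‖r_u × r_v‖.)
L = 0;  M = 2*sqrt(35)/35;  N = 0

Compute the unit normal N̂(u, v) = (-2*v/sqrt(4*u^2 + 4*v^2 + 1), -2*u/sqrt(4*u^2 + 4*v^2 + 1), 1/sqrt(4*u^2 + 4*v^2 + 1)), and the second partials r_uu, r_uv, r_vv. Take dot products:
  L(u, v) = r_uu · N̂ = 0,
  M(u, v) = r_uv · N̂ = 2/sqrt(4*u^2 + 4*v^2 + 1),
  N(u, v) = r_vv · N̂ = 0.
Evaluating at (u, v) = (-3/2, -5/2):
  L = 0, M = 2*sqrt(35)/35, N = 0.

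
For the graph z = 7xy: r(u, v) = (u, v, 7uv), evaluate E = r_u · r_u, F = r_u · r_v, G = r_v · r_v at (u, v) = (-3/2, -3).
E = 442;  F = 441/2;  G = 445/4

Partials: r_u = (1, 0, 7*v), r_v = (0, 1, 7*u). As functions of (u, v):
  E = r_u · r_u = 49*v^2 + 1,
  F = r_u · r_v = 49*u*v,
  G = r_v · r_v = 49*u^2 + 1.
Evaluating at (u, v) = (-3/2, -3): E = 442, F = 441/2, G = 445/4.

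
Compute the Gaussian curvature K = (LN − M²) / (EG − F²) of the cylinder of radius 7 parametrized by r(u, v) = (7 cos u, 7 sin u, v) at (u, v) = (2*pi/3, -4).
K = 0

Coefficients of the first fundamental form: E = 49, F = 0, G = 1.
Coefficients of the second fundamental form: L = -7, M = 0, N = 0.
Assemble K = (LN − M²)/(EG − F²) = 0. At (u, v) = (2*pi/3, -4): K = 0.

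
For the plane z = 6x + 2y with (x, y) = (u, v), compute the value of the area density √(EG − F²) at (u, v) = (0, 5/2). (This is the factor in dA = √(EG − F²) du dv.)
√(EG − F²)|_{(0, 5/2)} = sqrt(41)

E = 37, F = 12, G = 5, so EG − F² = 41. Taking the positive square root: √(EG − F²) = sqrt(41). At (u, v) = (0, 5/2): sqrt(41).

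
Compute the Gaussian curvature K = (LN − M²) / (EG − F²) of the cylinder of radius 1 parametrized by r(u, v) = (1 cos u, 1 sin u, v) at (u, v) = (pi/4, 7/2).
K = 0

Coefficients of the first fundamental form: E = 1, F = 0, G = 1.
Coefficients of the second fundamental form: L = -1, M = 0, N = 0.
Assemble K = (LN − M²)/(EG − F²) = 0. At (u, v) = (pi/4, 7/2): K = 0.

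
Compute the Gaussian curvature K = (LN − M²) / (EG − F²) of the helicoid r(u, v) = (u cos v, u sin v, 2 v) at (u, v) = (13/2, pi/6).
K = -64/34225

Coefficients of the first fundamental form: E = 1, F = 0, G = u^2 + 4.
Coefficients of the second fundamental form: L = 0, M = -2/sqrt(u^2 + 4), N = 0.
Assemble K = (LN − M²)/(EG − F²) = -4/(u^2 + 4)^2. At (u, v) = (13/2, pi/6): K = -64/34225.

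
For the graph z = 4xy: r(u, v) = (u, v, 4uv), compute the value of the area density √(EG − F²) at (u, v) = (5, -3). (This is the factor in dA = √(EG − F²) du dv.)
√(EG − F²)|_{(5, -3)} = sqrt(545)

E = 16*v^2 + 1, F = 16*u*v, G = 16*u^2 + 1, so EG − F² = 16*u^2 + 16*v^2 + 1. Taking the positive square root: √(EG − F²) = sqrt(16*u^2 + 16*v^2 + 1). At (u, v) = (5, -3): sqrt(545).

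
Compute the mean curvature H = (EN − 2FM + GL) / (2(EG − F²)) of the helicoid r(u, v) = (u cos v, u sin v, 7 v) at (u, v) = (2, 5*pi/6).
H = 0

With E = 1, F = 0, G = u^2 + 49, L = 0, M = -7/sqrt(u^2 + 49), N = 0, assemble
  H = (EN − 2FM + GL) / (2(EG − F²)) = 0.
At (u, v) = (2, 5*pi/6): H = 0.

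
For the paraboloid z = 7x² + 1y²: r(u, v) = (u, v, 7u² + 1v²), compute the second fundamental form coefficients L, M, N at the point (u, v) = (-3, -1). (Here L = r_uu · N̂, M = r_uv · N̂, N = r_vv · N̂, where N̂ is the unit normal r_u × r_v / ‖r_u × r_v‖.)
L = 14*sqrt(1769)/1769;  M = 0;  N = 2*sqrt(1769)/1769

Compute the unit normal N̂(u, v) = (-14*u/sqrt(196*u^2 + 4*v^2 + 1), -2*v/sqrt(196*u^2 + 4*v^2 + 1), 1/sqrt(196*u^2 + 4*v^2 + 1)), and the second partials r_uu, r_uv, r_vv. Take dot products:
  L(u, v) = r_uu · N̂ = 14/sqrt(196*u^2 + 4*v^2 + 1),
  M(u, v) = r_uv · N̂ = 0,
  N(u, v) = r_vv · N̂ = 2/sqrt(196*u^2 + 4*v^2 + 1).
Evaluating at (u, v) = (-3, -1):
  L = 14*sqrt(1769)/1769, M = 0, N = 2*sqrt(1769)/1769.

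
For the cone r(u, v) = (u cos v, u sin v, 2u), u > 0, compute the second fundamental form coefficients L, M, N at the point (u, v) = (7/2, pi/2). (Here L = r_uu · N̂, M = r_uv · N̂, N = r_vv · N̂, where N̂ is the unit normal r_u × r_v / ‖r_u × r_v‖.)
L = 0;  M = 0;  N = 7*sqrt(5)/5

Compute the unit normal N̂(u, v) = (-2*sqrt(5)*u*cos(v)/(5*Abs(u)), -2*sqrt(5)*u*sin(v)/(5*Abs(u)), sqrt(5)*u/(5*Abs(u))), and the second partials r_uu, r_uv, r_vv. Take dot products:
  L(u, v) = r_uu · N̂ = 0,
  M(u, v) = r_uv · N̂ = 0,
  N(u, v) = r_vv · N̂ = 2*sqrt(5)*u^2/(5*Abs(u)).
Evaluating at (u, v) = (7/2, pi/2):
  L = 0, M = 0, N = 7*sqrt(5)/5.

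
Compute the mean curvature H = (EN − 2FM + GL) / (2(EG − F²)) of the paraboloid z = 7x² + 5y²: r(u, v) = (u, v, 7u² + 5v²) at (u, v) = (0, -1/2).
H = 187*sqrt(26)/676

With E = 196*u^2 + 1, F = 140*u*v, G = 100*v^2 + 1, L = 14/sqrt(196*u^2 + 100*v^2 + 1), M = 0, N = 10/sqrt(196*u^2 + 100*v^2 + 1), assemble
  H = (EN − 2FM + GL) / (2(EG − F²)) = 4*(245*u^2 + 175*v^2 + 3)/(196*u^2 + 100*v^2 + 1)^(3/2).
At (u, v) = (0, -1/2): H = 187*sqrt(26)/676.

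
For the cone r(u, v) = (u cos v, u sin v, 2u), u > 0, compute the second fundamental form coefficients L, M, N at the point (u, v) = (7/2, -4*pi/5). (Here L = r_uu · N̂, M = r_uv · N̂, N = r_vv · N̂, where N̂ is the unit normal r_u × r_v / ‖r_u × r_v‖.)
L = 0;  M = 0;  N = 7*sqrt(5)/5

Compute the unit normal N̂(u, v) = (-2*sqrt(5)*u*cos(v)/(5*Abs(u)), -2*sqrt(5)*u*sin(v)/(5*Abs(u)), sqrt(5)*u/(5*Abs(u))), and the second partials r_uu, r_uv, r_vv. Take dot products:
  L(u, v) = r_uu · N̂ = 0,
  M(u, v) = r_uv · N̂ = 0,
  N(u, v) = r_vv · N̂ = 2*sqrt(5)*u^2/(5*Abs(u)).
Evaluating at (u, v) = (7/2, -4*pi/5):
  L = 0, M = 0, N = 7*sqrt(5)/5.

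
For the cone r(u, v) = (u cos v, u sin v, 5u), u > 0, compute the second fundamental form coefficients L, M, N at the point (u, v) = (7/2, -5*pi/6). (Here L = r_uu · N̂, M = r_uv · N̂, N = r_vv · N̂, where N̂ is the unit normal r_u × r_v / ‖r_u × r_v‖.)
L = 0;  M = 0;  N = 35*sqrt(26)/52

Compute the unit normal N̂(u, v) = (-5*sqrt(26)*u*cos(v)/(26*Abs(u)), -5*sqrt(26)*u*sin(v)/(26*Abs(u)), sqrt(26)*u/(26*Abs(u))), and the second partials r_uu, r_uv, r_vv. Take dot products:
  L(u, v) = r_uu · N̂ = 0,
  M(u, v) = r_uv · N̂ = 0,
  N(u, v) = r_vv · N̂ = 5*sqrt(26)*u^2/(26*Abs(u)).
Evaluating at (u, v) = (7/2, -5*pi/6):
  L = 0, M = 0, N = 35*sqrt(26)/52.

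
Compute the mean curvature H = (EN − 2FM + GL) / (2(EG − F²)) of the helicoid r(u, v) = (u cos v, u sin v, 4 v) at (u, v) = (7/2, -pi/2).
H = 0

With E = 1, F = 0, G = u^2 + 16, L = 0, M = -4/sqrt(u^2 + 16), N = 0, assemble
  H = (EN − 2FM + GL) / (2(EG − F²)) = 0.
At (u, v) = (7/2, -pi/2): H = 0.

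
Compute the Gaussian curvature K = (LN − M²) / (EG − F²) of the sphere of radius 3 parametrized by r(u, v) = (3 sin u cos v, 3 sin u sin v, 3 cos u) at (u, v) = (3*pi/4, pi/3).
K = 1/9

Coefficients of the first fundamental form: E = 9, F = 0, G = 9*sin(u)^2.
Coefficients of the second fundamental form: L = -3*sin(u)/Abs(sin(u)), M = 0, N = -3*sin(u)^3/Abs(sin(u)).
Assemble K = (LN − M²)/(EG − F²) = 1/9. At (u, v) = (3*pi/4, pi/3): K = 1/9.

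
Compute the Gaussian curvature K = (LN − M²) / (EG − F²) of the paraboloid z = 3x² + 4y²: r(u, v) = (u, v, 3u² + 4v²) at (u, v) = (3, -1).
K = 48/151321

Coefficients of the first fundamental form: E = 36*u^2 + 1, F = 48*u*v, G = 64*v^2 + 1.
Coefficients of the second fundamental form: L = 6/sqrt(36*u^2 + 64*v^2 + 1), M = 0, N = 8/sqrt(36*u^2 + 64*v^2 + 1).
Assemble K = (LN − M²)/(EG − F²) = 48/(1296*u^4 + 4608*u^2*v^2 + 72*u^2 + 4096*v^4 + 128*v^2 + 1). At (u, v) = (3, -1): K = 48/151321.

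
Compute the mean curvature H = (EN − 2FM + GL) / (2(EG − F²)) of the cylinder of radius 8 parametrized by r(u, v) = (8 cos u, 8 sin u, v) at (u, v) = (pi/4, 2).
H = -1/16

With E = 64, F = 0, G = 1, L = -8, M = 0, N = 0, assemble
  H = (EN − 2FM + GL) / (2(EG − F²)) = -1/16.
At (u, v) = (pi/4, 2): H = -1/16.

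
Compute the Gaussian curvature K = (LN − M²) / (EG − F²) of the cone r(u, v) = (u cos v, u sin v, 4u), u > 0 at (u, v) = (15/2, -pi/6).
K = 0

Coefficients of the first fundamental form: E = 17, F = 0, G = u^2.
Coefficients of the second fundamental form: L = 0, M = 0, N = 4*sqrt(17)*u^2/(17*Abs(u)).
Assemble K = (LN − M²)/(EG − F²) = 0. At (u, v) = (15/2, -pi/6): K = 0.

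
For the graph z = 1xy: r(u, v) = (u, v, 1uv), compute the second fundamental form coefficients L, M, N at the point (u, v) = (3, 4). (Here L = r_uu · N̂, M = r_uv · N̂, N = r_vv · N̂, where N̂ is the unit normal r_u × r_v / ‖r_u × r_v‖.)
L = 0;  M = sqrt(26)/26;  N = 0

Compute the unit normal N̂(u, v) = (-v/sqrt(u^2 + v^2 + 1), -u/sqrt(u^2 + v^2 + 1), 1/sqrt(u^2 + v^2 + 1)), and the second partials r_uu, r_uv, r_vv. Take dot products:
  L(u, v) = r_uu · N̂ = 0,
  M(u, v) = r_uv · N̂ = 1/sqrt(u^2 + v^2 + 1),
  N(u, v) = r_vv · N̂ = 0.
Evaluating at (u, v) = (3, 4):
  L = 0, M = sqrt(26)/26, N = 0.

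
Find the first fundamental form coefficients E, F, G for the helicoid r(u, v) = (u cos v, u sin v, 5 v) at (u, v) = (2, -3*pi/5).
E = 1;  F = 0;  G = 29

Partials: r_u = (cos(v), sin(v), 0), r_v = (-u*sin(v), u*cos(v), 5). As functions of (u, v):
  E = r_u · r_u = 1,
  F = r_u · r_v = 0,
  G = r_v · r_v = u^2 + 25.
Evaluating at (u, v) = (2, -3*pi/5): E = 1, F = 0, G = 29.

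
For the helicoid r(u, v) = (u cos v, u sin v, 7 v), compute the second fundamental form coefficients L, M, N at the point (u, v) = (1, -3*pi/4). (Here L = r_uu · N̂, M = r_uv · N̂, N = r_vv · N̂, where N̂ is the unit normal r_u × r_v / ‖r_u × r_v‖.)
L = 0;  M = -7*sqrt(2)/10;  N = 0

Compute the unit normal N̂(u, v) = (7*sin(v)/sqrt(u^2 + 49), -7*cos(v)/sqrt(u^2 + 49), u/sqrt(u^2 + 49)), and the second partials r_uu, r_uv, r_vv. Take dot products:
  L(u, v) = r_uu · N̂ = 0,
  M(u, v) = r_uv · N̂ = -7/sqrt(u^2 + 49),
  N(u, v) = r_vv · N̂ = 0.
Evaluating at (u, v) = (1, -3*pi/4):
  L = 0, M = -7*sqrt(2)/10, N = 0.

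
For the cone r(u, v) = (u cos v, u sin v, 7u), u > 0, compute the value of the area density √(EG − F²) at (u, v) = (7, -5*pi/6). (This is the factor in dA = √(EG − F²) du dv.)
√(EG − F²)|_{(7, -5*pi/6)} = 35*sqrt(2)

E = 50, F = 0, G = u^2, so EG − F² = 50*u^2. Taking the positive square root: √(EG − F²) = 5*sqrt(2)*Abs(u). At (u, v) = (7, -5*pi/6): 35*sqrt(2).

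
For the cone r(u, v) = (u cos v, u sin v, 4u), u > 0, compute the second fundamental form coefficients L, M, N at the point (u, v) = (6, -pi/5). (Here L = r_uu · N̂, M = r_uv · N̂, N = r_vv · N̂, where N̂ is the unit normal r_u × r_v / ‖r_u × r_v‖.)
L = 0;  M = 0;  N = 24*sqrt(17)/17

Compute the unit normal N̂(u, v) = (-4*sqrt(17)*u*cos(v)/(17*Abs(u)), -4*sqrt(17)*u*sin(v)/(17*Abs(u)), sqrt(17)*u/(17*Abs(u))), and the second partials r_uu, r_uv, r_vv. Take dot products:
  L(u, v) = r_uu · N̂ = 0,
  M(u, v) = r_uv · N̂ = 0,
  N(u, v) = r_vv · N̂ = 4*sqrt(17)*u^2/(17*Abs(u)).
Evaluating at (u, v) = (6, -pi/5):
  L = 0, M = 0, N = 24*sqrt(17)/17.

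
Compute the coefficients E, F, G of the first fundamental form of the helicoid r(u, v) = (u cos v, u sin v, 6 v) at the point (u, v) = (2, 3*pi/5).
E = 1;  F = 0;  G = 40

Partials: r_u = (cos(v), sin(v), 0), r_v = (-u*sin(v), u*cos(v), 6). As functions of (u, v):
  E = r_u · r_u = 1,
  F = r_u · r_v = 0,
  G = r_v · r_v = u^2 + 36.
Evaluating at (u, v) = (2, 3*pi/5): E = 1, F = 0, G = 40.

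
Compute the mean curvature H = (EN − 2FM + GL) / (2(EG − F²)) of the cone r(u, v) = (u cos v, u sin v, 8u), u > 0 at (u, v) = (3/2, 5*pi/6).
H = 8*sqrt(65)/195

With E = 65, F = 0, G = u^2, L = 0, M = 0, N = 8*sqrt(65)*u^2/(65*Abs(u)), assemble
  H = (EN − 2FM + GL) / (2(EG − F²)) = 4*sqrt(65)/(65*Abs(u)).
At (u, v) = (3/2, 5*pi/6): H = 8*sqrt(65)/195.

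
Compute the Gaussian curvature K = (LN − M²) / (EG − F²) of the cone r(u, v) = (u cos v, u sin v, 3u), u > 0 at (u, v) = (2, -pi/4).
K = 0

Coefficients of the first fundamental form: E = 10, F = 0, G = u^2.
Coefficients of the second fundamental form: L = 0, M = 0, N = 3*sqrt(10)*u^2/(10*Abs(u)).
Assemble K = (LN − M²)/(EG − F²) = 0. At (u, v) = (2, -pi/4): K = 0.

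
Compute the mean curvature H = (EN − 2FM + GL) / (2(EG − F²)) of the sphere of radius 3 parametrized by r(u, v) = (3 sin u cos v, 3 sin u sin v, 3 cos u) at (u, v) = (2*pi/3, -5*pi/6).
H = -1/3

With E = 9, F = 0, G = 9*sin(u)^2, L = -3*sin(u)/Abs(sin(u)), M = 0, N = -3*sin(u)^3/Abs(sin(u)), assemble
  H = (EN − 2FM + GL) / (2(EG − F²)) = -sin(u)/(3*Abs(sin(u))).
At (u, v) = (2*pi/3, -5*pi/6): H = -1/3.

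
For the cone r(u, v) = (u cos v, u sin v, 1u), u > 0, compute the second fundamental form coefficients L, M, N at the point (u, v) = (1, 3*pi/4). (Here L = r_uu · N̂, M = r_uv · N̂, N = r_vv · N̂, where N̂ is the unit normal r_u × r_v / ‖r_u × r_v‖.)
L = 0;  M = 0;  N = sqrt(2)/2

Compute the unit normal N̂(u, v) = (-sqrt(2)*u*cos(v)/(2*Abs(u)), -sqrt(2)*u*sin(v)/(2*Abs(u)), sqrt(2)*u/(2*Abs(u))), and the second partials r_uu, r_uv, r_vv. Take dot products:
  L(u, v) = r_uu · N̂ = 0,
  M(u, v) = r_uv · N̂ = 0,
  N(u, v) = r_vv · N̂ = sqrt(2)*u^2/(2*Abs(u)).
Evaluating at (u, v) = (1, 3*pi/4):
  L = 0, M = 0, N = sqrt(2)/2.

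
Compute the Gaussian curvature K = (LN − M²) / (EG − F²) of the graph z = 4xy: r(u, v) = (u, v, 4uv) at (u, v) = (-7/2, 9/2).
K = -16/271441

Coefficients of the first fundamental form: E = 16*v^2 + 1, F = 16*u*v, G = 16*u^2 + 1.
Coefficients of the second fundamental form: L = 0, M = 4/sqrt(16*u^2 + 16*v^2 + 1), N = 0.
Assemble K = (LN − M²)/(EG − F²) = -16/(256*u^4 + 512*u^2*v^2 + 32*u^2 + 256*v^4 + 32*v^2 + 1). At (u, v) = (-7/2, 9/2): K = -16/271441.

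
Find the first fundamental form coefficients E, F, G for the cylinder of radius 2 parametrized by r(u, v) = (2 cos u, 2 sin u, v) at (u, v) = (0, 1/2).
E = 4;  F = 0;  G = 1

Partials: r_u = (-2*sin(u), 2*cos(u), 0), r_v = (0, 0, 1). As functions of (u, v):
  E = r_u · r_u = 4,
  F = r_u · r_v = 0,
  G = r_v · r_v = 1.
Evaluating at (u, v) = (0, 1/2): E = 4, F = 0, G = 1.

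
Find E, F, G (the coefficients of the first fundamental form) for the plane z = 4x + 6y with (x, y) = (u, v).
E = 17;  F = 24;  G = 37

Compute partials: r_u = (1, 0, 4), r_v = (0, 1, 6). Then
  E = r_u · r_u = 17,
  F = r_u · r_v = 24,
  G = r_v · r_v = 37.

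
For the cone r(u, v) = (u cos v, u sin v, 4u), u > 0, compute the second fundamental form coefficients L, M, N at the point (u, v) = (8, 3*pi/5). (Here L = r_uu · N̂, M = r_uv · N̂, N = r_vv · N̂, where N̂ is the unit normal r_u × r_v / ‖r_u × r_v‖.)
L = 0;  M = 0;  N = 32*sqrt(17)/17

Compute the unit normal N̂(u, v) = (-4*sqrt(17)*u*cos(v)/(17*Abs(u)), -4*sqrt(17)*u*sin(v)/(17*Abs(u)), sqrt(17)*u/(17*Abs(u))), and the second partials r_uu, r_uv, r_vv. Take dot products:
  L(u, v) = r_uu · N̂ = 0,
  M(u, v) = r_uv · N̂ = 0,
  N(u, v) = r_vv · N̂ = 4*sqrt(17)*u^2/(17*Abs(u)).
Evaluating at (u, v) = (8, 3*pi/5):
  L = 0, M = 0, N = 32*sqrt(17)/17.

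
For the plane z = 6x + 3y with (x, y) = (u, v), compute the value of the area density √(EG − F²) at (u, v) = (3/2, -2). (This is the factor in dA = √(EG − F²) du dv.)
√(EG − F²)|_{(3/2, -2)} = sqrt(46)

E = 37, F = 18, G = 10, so EG − F² = 46. Taking the positive square root: √(EG − F²) = sqrt(46). At (u, v) = (3/2, -2): sqrt(46).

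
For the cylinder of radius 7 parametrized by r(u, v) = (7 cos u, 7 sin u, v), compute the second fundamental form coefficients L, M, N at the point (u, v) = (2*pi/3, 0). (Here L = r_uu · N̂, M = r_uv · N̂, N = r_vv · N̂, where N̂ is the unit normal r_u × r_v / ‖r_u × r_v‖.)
L = -7;  M = 0;  N = 0

Compute the unit normal N̂(u, v) = (cos(u), sin(u), 0), and the second partials r_uu, r_uv, r_vv. Take dot products:
  L(u, v) = r_uu · N̂ = -7,
  M(u, v) = r_uv · N̂ = 0,
  N(u, v) = r_vv · N̂ = 0.
Evaluating at (u, v) = (2*pi/3, 0):
  L = -7, M = 0, N = 0.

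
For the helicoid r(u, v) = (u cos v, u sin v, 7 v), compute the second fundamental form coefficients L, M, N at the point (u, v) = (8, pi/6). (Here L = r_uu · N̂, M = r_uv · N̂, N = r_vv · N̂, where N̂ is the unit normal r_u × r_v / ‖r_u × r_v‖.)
L = 0;  M = -7*sqrt(113)/113;  N = 0

Compute the unit normal N̂(u, v) = (7*sin(v)/sqrt(u^2 + 49), -7*cos(v)/sqrt(u^2 + 49), u/sqrt(u^2 + 49)), and the second partials r_uu, r_uv, r_vv. Take dot products:
  L(u, v) = r_uu · N̂ = 0,
  M(u, v) = r_uv · N̂ = -7/sqrt(u^2 + 49),
  N(u, v) = r_vv · N̂ = 0.
Evaluating at (u, v) = (8, pi/6):
  L = 0, M = -7*sqrt(113)/113, N = 0.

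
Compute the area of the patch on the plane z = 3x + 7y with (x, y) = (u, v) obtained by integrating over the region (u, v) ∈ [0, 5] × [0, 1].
Area = 5*sqrt(59)

Area = ∫∫ √(EG − F²) du dv with √(EG − F²) = sqrt(59). Integrating over [0, 5] × [0, 1] gives 5*sqrt(59).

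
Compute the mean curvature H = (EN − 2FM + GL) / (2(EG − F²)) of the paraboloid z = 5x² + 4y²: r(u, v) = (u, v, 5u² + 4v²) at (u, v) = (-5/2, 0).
H = 2509*sqrt(626)/391876

With E = 100*u^2 + 1, F = 80*u*v, G = 64*v^2 + 1, L = 10/sqrt(100*u^2 + 64*v^2 + 1), M = 0, N = 8/sqrt(100*u^2 + 64*v^2 + 1), assemble
  H = (EN − 2FM + GL) / (2(EG − F²)) = (400*u^2 + 320*v^2 + 9)/(100*u^2 + 64*v^2 + 1)^(3/2).
At (u, v) = (-5/2, 0): H = 2509*sqrt(626)/391876.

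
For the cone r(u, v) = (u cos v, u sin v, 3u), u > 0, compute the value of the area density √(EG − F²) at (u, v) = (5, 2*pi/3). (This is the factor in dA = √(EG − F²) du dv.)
√(EG − F²)|_{(5, 2*pi/3)} = 5*sqrt(10)

E = 10, F = 0, G = u^2, so EG − F² = 10*u^2. Taking the positive square root: √(EG − F²) = sqrt(10)*Abs(u). At (u, v) = (5, 2*pi/3): 5*sqrt(10).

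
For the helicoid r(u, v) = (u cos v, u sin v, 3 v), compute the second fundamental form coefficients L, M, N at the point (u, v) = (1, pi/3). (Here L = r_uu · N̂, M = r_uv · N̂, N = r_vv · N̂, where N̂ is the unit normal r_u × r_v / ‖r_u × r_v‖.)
L = 0;  M = -3*sqrt(10)/10;  N = 0

Compute the unit normal N̂(u, v) = (3*sin(v)/sqrt(u^2 + 9), -3*cos(v)/sqrt(u^2 + 9), u/sqrt(u^2 + 9)), and the second partials r_uu, r_uv, r_vv. Take dot products:
  L(u, v) = r_uu · N̂ = 0,
  M(u, v) = r_uv · N̂ = -3/sqrt(u^2 + 9),
  N(u, v) = r_vv · N̂ = 0.
Evaluating at (u, v) = (1, pi/3):
  L = 0, M = -3*sqrt(10)/10, N = 0.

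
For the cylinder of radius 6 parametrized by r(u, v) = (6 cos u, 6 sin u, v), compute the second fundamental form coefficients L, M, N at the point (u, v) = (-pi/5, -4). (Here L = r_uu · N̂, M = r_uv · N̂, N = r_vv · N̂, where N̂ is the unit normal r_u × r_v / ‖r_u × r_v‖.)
L = -6;  M = 0;  N = 0

Compute the unit normal N̂(u, v) = (cos(u), sin(u), 0), and the second partials r_uu, r_uv, r_vv. Take dot products:
  L(u, v) = r_uu · N̂ = -6,
  M(u, v) = r_uv · N̂ = 0,
  N(u, v) = r_vv · N̂ = 0.
Evaluating at (u, v) = (-pi/5, -4):
  L = -6, M = 0, N = 0.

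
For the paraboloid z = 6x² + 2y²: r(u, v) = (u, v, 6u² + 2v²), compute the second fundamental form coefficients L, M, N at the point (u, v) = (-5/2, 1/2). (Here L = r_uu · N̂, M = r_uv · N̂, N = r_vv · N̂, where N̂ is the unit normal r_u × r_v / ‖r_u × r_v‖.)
L = 12*sqrt(905)/905;  M = 0;  N = 4*sqrt(905)/905

Compute the unit normal N̂(u, v) = (-12*u/sqrt(144*u^2 + 16*v^2 + 1), -4*v/sqrt(144*u^2 + 16*v^2 + 1), 1/sqrt(144*u^2 + 16*v^2 + 1)), and the second partials r_uu, r_uv, r_vv. Take dot products:
  L(u, v) = r_uu · N̂ = 12/sqrt(144*u^2 + 16*v^2 + 1),
  M(u, v) = r_uv · N̂ = 0,
  N(u, v) = r_vv · N̂ = 4/sqrt(144*u^2 + 16*v^2 + 1).
Evaluating at (u, v) = (-5/2, 1/2):
  L = 12*sqrt(905)/905, M = 0, N = 4*sqrt(905)/905.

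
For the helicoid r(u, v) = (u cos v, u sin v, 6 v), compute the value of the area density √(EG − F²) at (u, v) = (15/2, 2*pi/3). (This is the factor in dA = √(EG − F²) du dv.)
√(EG − F²)|_{(15/2, 2*pi/3)} = 3*sqrt(41)/2

E = 1, F = 0, G = u^2 + 36, so EG − F² = u^2 + 36. Taking the positive square root: √(EG − F²) = sqrt(u^2 + 36). At (u, v) = (15/2, 2*pi/3): 3*sqrt(41)/2.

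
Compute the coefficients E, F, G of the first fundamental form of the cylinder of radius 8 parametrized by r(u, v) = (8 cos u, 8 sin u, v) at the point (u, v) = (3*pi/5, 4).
E = 64;  F = 0;  G = 1

Partials: r_u = (-8*sin(u), 8*cos(u), 0), r_v = (0, 0, 1). As functions of (u, v):
  E = r_u · r_u = 64,
  F = r_u · r_v = 0,
  G = r_v · r_v = 1.
Evaluating at (u, v) = (3*pi/5, 4): E = 64, F = 0, G = 1.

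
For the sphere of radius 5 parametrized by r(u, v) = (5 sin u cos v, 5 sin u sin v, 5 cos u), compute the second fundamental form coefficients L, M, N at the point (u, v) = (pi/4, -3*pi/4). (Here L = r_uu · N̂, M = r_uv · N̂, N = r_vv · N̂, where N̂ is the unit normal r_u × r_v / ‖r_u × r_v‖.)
L = -5;  M = 0;  N = -5/2

Compute the unit normal N̂(u, v) = (sin(u)^2*cos(v)/Abs(sin(u)), sin(u)^2*sin(v)/Abs(sin(u)), sin(2*u)/(2*Abs(sin(u)))), and the second partials r_uu, r_uv, r_vv. Take dot products:
  L(u, v) = r_uu · N̂ = -5*sin(u)/Abs(sin(u)),
  M(u, v) = r_uv · N̂ = 0,
  N(u, v) = r_vv · N̂ = -5*sin(u)^3/Abs(sin(u)).
Evaluating at (u, v) = (pi/4, -3*pi/4):
  L = -5, M = 0, N = -5/2.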